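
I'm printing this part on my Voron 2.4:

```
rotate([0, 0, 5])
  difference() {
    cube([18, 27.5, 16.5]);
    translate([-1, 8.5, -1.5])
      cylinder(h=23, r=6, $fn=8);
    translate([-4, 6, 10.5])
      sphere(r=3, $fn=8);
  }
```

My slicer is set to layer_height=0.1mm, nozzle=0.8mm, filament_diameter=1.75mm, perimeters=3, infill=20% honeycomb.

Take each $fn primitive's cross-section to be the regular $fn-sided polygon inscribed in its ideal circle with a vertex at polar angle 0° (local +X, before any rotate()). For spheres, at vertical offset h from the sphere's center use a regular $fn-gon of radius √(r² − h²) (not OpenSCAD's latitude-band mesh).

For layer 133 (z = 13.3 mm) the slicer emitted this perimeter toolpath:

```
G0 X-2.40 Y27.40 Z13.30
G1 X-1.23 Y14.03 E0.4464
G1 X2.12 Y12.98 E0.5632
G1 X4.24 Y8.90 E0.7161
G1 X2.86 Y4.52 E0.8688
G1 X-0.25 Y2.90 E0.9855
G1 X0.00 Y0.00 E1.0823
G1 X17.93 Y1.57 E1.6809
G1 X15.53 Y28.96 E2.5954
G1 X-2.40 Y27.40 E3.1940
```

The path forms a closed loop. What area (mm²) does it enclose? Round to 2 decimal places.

455.59 mm²

Apply the shoelace formula to the sequence of (X, Y) vertices; enclosed area = 455.59 mm².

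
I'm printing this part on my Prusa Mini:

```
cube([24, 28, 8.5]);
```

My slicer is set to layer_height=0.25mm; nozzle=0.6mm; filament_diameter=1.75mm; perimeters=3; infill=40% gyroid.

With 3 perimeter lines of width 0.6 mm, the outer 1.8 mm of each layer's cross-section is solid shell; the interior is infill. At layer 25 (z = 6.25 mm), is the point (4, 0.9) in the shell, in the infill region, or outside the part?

shell

At z = 6.25 mm: the cube is present — its section is the full 24×28 rectangle. Overall, the cross-section is a single solid region. The nearest boundary edge runs (0.00, 0.00)→(24.00, 0.00); distance from the point to it = 0.90 mm. The point is inside the cross-section, 0.90 mm from the nearest boundary — within the 1.8 mm shell band (3 × 0.6).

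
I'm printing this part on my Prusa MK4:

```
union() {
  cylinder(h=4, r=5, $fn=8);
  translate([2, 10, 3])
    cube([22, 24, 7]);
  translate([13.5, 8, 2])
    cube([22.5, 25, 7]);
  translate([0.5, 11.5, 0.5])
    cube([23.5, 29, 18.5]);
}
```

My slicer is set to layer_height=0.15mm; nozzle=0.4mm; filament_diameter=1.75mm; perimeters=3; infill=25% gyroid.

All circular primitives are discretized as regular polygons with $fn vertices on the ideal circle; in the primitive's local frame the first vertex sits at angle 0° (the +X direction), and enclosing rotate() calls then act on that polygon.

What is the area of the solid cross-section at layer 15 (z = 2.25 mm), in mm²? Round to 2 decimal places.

1088.96 mm²

At z = 2.25 mm: the r=5 cylinder contributes a regular 8-gon of circumradius 5 (area = (8/2)·5.000²·sin(360°/8) = 70.71 mm²); the cube at (2, 10) is absent (z outside [3, 10]); the 22.5×25 cube at (13.5, 8) contributes its full rectangle (area 562.50 mm²); the 23.5×29 cube at (0.5, 11.5) contributes its full rectangle (area 681.50 mm²); Combining (union): the regions partially overlap — summed areas 1314.71 mm² minus the doubly-counted overlap 225.75 mm² gives 1088.96 mm² — area = 1088.96 mm². Overall, the cross-section has 2 separate islands. Net area = 1088.96 mm².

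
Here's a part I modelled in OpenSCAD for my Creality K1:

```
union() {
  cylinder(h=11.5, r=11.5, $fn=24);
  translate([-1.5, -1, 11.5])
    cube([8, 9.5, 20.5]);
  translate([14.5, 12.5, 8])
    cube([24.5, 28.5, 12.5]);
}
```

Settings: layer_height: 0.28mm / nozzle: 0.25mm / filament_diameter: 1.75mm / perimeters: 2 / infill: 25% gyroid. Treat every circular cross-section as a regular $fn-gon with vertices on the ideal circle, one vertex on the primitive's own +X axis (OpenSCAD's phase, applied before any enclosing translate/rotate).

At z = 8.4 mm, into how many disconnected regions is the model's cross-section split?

2

At z = 8.4 mm: the r=11.5 cylinder contributes a regular 24-gon of circumradius 11.5; the cube at (-1.5, -1) does not reach this height (z outside [11.5, 32]); the cube at (14.5, 12.5) (footprint 24.5×28.5) is included at this height; Combining (union): the 2 present regions are separate (no shared area or edge), so areas and boundary lengths simply add and each stays a separate island — 2 connected regions. The result has 2 disconnected regions.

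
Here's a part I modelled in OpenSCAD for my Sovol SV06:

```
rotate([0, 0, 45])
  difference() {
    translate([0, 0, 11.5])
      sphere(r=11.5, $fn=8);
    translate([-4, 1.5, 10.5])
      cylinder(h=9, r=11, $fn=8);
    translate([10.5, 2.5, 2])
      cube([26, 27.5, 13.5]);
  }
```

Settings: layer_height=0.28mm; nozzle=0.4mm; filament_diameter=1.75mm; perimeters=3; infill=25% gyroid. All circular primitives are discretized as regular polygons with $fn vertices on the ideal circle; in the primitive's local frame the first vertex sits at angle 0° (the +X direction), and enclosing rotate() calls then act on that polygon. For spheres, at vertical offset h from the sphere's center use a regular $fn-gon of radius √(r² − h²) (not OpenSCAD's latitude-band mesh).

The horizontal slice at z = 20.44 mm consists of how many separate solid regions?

At z = 20.44 mm: the r=11.5 sphere slices to a regular 8-gon of circumradius 7.234 (√(r²−h²) with h=8.94 from center); the cylinder at (-4, 1.5) does not reach this height (z outside [10.5, 19.5]); the cube at (10.5, 2.5) is not intersected at this z (z outside [2, 15.5]); Subtracting the remaining from the first: none of the subtracted shapes is present at this height, so the r=11.5 sphere is unchanged — 1 connected region; (whole slice rotated 45° about Z — lengths, areas and connectivity unchanged). The result has 1 disconnected region.

1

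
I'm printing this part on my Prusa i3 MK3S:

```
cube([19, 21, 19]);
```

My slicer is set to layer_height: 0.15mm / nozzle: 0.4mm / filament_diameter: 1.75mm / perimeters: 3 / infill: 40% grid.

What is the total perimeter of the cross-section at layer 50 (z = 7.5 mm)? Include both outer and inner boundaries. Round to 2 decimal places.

80.00 mm

At z = 7.5 mm: the cube is present — its section is the full 19×21 rectangle (perimeter 80.00 mm). Overall, the cross-section is a single solid region. Total boundary length (outer) = 80.00 mm.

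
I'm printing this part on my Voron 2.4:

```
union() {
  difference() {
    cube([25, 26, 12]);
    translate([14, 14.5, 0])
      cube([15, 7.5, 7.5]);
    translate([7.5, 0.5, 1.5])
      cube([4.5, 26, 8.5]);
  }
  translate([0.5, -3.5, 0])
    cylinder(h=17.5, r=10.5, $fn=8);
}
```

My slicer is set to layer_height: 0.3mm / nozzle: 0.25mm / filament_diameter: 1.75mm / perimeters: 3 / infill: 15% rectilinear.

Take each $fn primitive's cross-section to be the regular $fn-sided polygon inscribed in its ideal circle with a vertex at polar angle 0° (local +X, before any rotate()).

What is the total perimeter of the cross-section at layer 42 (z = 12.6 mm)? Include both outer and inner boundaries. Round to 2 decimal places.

64.29 mm

At z = 12.6 mm: the cube does not reach this height (z outside [0, 12]); the cube at (14, 14.5) is not intersected at this z (z outside [0, 7.5]); the cube at (7.5, 0.5) does not reach this height (z outside [1.5, 10]); Subtracting the remaining from the first: the first operand is absent here, so nothing remains; the r=10.5 cylinder at (0.5, -3.5) contributes a regular 8-gon of circumradius 10.5 (perimeter = 2·8·10.500·sin(180°/8) = 64.29 mm); Combining (union): only the r=10.5 cylinder at (0.5, -3.5) is present, so the union is just that shape — boundary = 64.29 mm. Overall, the cross-section is a single solid region. Total boundary length (outer) = 64.29 mm.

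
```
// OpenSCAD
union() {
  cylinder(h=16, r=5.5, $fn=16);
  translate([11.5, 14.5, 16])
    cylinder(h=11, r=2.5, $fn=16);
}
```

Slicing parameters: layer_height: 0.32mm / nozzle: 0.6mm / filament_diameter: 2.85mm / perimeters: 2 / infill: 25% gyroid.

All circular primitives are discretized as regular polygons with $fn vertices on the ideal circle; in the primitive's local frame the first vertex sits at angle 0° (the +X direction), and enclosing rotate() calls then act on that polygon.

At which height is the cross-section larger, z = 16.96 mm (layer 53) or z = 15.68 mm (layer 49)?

Layer 53 (z = 16.96): the cylinder is not intersected at this z (z outside [0, 16]); the cylinder at (11.5, 14.5): section is a regular 16-gon, circumradius r=2.5 (area = (16/2)·2.500²·sin(360°/16) = 19.13 mm²); Taking the union: only the r=2.5 cylinder at (11.5, 14.5) is present, so the union is just that shape — area = 19.13 mm². So its area = 19.13 mm². Layer 49 (z = 15.68): the r=5.5 cylinder gives a regular 16-gon of circumradius 5.5 (constant along its height) (area = (16/2)·5.500²·sin(360°/16) = 92.61 mm²); the cylinder at (11.5, 14.5) is not intersected at this z (z outside [16, 27]); Taking the union: only the r=5.5 cylinder is present, so the union is just that shape — area = 92.61 mm². So its area = 92.61 mm². Layer 49 is larger (92.61 vs 19.13 mm²).

layer 49 (z = 15.68 mm)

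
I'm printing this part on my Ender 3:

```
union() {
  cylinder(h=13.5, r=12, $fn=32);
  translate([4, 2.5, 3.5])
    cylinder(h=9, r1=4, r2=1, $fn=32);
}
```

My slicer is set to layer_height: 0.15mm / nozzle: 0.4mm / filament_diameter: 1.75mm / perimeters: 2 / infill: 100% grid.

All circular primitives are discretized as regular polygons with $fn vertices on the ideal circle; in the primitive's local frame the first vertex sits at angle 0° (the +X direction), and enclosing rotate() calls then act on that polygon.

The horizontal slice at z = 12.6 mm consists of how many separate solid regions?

1

At z = 12.6 mm: the r=12 cylinder contributes a regular 32-gon of circumradius 12; the cone at (4, 2.5) is absent (z outside [3.5, 12.5]); Merging all regions: only the r=12 cylinder is present, so the union is just that shape — 1 connected region. The result has 1 disconnected region.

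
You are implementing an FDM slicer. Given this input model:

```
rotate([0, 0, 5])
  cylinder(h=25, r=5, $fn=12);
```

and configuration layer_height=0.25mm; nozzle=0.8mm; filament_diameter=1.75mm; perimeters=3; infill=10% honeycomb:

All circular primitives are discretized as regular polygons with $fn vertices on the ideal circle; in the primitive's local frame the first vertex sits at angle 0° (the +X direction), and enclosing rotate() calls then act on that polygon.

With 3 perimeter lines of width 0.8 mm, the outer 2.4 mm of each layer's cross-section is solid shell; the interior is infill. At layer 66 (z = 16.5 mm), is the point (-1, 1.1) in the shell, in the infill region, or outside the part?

infill

At z = 16.5 mm: the cylinder: section is a regular 12-gon, circumradius r=5; (rotated 5° about Z; rotation is an isometry so areas/perimeters/island counts are preserved). Overall, the cross-section is a single solid region. Undo the 5° rotation: the query point maps to (-0.900, 1.183) in the un-rotated model frame. The nearest boundary edge runs (-2.50, 4.33)→(-4.33, 2.50); distance from the point to it = 3.36 mm. The point is inside the cross-section and 3.36 mm from the nearest boundary — more than the 2.4 mm shell width (3 × 0.8), so it's in the infill interior.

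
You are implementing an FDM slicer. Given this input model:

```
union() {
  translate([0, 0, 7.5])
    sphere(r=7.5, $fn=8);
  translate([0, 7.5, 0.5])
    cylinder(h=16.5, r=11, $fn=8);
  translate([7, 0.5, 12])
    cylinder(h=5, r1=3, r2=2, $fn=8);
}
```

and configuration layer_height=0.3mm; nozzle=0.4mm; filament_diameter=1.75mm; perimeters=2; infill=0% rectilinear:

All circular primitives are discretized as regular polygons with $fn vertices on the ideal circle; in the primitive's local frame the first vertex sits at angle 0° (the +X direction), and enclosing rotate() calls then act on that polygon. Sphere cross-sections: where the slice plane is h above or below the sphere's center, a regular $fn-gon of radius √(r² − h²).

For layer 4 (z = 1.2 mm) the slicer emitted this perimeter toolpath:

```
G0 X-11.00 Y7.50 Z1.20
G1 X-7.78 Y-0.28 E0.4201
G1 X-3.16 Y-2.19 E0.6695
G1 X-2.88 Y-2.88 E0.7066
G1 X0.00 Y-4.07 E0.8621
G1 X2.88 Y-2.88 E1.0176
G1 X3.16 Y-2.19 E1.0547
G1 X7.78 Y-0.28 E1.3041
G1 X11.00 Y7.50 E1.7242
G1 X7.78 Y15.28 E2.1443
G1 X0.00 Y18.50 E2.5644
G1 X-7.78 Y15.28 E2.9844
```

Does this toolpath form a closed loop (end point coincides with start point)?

no

Start point (G0): (-11.00, 7.50). End point (last G1): the path does not return to the start — open.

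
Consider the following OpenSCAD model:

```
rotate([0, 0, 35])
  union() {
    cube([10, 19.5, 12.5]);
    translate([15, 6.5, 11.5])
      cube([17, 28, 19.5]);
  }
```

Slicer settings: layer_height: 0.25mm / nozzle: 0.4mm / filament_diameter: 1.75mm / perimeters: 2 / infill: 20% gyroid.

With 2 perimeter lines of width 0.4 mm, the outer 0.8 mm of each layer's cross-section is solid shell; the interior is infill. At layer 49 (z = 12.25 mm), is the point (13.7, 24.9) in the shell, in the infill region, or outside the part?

infill

At z = 12.25 mm: the cube is present — its section is the full 10×19.5 rectangle; the cube at (15, 6.5) is present — its section is the full 17×28 rectangle; Combining (union): the 2 present regions are separate (no shared area or edge), so areas and boundary lengths simply add and each stays a separate island — 2 connected regions; (whole slice rotated 35° about Z — lengths, areas and connectivity unchanged). Overall, the cross-section has 2 separate islands. Undo the 35° rotation: the query point maps to (25.504, 12.539) in the un-rotated model frame. The nearest boundary edge runs (32.00, 6.50)→(15.00, 6.50); distance from the point to it = 6.04 mm. (Shell/infill is judged within the island containing the point — the largest one.) The point is inside the cross-section and 6.04 mm from the nearest boundary — more than the 0.8 mm shell width (2 × 0.4), so it's in the infill interior.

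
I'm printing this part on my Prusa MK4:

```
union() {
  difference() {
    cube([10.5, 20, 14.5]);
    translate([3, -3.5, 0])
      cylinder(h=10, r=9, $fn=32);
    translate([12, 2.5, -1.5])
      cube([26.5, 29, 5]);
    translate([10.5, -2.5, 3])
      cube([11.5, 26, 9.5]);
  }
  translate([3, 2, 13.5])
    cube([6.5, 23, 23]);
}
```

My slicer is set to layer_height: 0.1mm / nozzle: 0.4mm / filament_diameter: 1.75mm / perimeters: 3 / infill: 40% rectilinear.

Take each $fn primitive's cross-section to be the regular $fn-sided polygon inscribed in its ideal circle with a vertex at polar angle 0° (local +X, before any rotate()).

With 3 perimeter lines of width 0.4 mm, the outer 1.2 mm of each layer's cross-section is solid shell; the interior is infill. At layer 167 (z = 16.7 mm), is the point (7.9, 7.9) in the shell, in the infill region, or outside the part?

infill

At z = 16.7 mm: the cube is not intersected at this z (z outside [0, 14.5]); the cylinder at (3, -3.5) is not intersected at this z (z outside [0, 10]); the cube at (12, 2.5) is not intersected at this z (z outside [-1.5, 3.5]); the cube at (10.5, -2.5) does not reach this height (z outside [3, 12.5]); After the difference (first − rest): the first operand is absent here, so nothing remains; the cube at (3, 2) (footprint 6.5×23) is included at this height; Merging all regions: only the 6.5×23 cube at (3, 2) is present, so the union is just that shape — 1 connected region. Overall, the cross-section is a single solid region. The nearest boundary edge runs (9.50, 2.00)→(9.50, 25.00); distance from the point to it = 1.60 mm. The point is inside the cross-section and 1.60 mm from the nearest boundary — more than the 1.2 mm shell width (3 × 0.4), so it's in the infill interior.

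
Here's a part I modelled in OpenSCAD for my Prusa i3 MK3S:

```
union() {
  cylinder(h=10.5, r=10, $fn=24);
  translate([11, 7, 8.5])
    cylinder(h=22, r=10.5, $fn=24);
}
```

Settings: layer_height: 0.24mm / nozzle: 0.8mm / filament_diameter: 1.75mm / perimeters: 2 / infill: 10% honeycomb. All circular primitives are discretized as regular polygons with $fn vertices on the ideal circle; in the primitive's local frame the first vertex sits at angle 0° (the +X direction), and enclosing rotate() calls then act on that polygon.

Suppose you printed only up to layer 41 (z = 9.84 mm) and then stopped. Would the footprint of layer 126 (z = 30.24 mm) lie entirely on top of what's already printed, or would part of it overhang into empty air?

entirely on top

Compare the two slices. At z = 9.84: the r=10 cylinder contributes a regular 24-gon of circumradius 10 (area = (24/2)·10.000²·sin(360°/24) = 310.58 mm²); the cylinder at (11, 7): section is a regular 24-gon, circumradius r=10.5 (area = (24/2)·10.500²·sin(360°/24) = 342.42 mm²); Merging all regions: the regions partially overlap — summed areas 653.00 mm² minus the doubly-counted overlap 79.97 mm² gives 573.03 mm² — area = 573.03 mm². At z = 30.24: the cylinder is not intersected at this z (z outside [0, 10.5]); the r=10.5 cylinder at (11, 7) contributes a regular 24-gon of circumradius 10.5 (area = (24/2)·10.500²·sin(360°/24) = 342.42 mm²); Taking the union: only the r=10.5 cylinder at (11, 7) is present, so the union is just that shape — area = 342.42 mm². Checking containment: the cross-section at z = 30.24 is a subset of the cross-section at z = 9.84.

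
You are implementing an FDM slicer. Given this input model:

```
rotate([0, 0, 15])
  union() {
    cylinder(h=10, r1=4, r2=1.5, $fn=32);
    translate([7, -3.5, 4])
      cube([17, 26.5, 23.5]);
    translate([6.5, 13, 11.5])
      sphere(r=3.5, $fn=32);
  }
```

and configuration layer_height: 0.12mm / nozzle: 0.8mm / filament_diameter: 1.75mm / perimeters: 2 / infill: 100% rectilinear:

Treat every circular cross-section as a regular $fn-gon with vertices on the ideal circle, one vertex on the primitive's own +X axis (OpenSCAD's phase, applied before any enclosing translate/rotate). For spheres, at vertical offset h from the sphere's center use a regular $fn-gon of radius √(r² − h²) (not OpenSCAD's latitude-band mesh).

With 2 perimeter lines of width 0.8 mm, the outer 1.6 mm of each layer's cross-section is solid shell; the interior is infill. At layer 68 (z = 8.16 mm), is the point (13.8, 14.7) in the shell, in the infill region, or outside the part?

At z = 8.16 mm: the cone (r1=4→r2=1.5) has section circumradius 1.960 here — a regular 32-gon; the cube at (7, -3.5) (footprint 17×26.5) is included at this height; the sphere at (6.5, 13): section is a regular 32-gon, circumradius = √(r²−h²) = √(3.5²−3.34²) = 1.046; Taking the union: the regions partially overlap (shared area 0.71 mm²), so overlapping operands fuse into one piece — 2 connected regions; (rotated 15° about Z; rotation is an isometry so areas/perimeters/island counts are preserved). Overall, the cross-section has 2 separate islands. Undo the 15° rotation: the query point maps to (17.134, 10.627) in the un-rotated model frame. The nearest boundary edge runs (24.00, 23.00)→(24.00, -3.50); distance from the point to it = 6.87 mm. (Shell/infill is judged within the island containing the point — the largest one.) The point is inside the cross-section and 6.87 mm from the nearest boundary — more than the 1.6 mm shell width (2 × 0.8), so it's in the infill interior.

infill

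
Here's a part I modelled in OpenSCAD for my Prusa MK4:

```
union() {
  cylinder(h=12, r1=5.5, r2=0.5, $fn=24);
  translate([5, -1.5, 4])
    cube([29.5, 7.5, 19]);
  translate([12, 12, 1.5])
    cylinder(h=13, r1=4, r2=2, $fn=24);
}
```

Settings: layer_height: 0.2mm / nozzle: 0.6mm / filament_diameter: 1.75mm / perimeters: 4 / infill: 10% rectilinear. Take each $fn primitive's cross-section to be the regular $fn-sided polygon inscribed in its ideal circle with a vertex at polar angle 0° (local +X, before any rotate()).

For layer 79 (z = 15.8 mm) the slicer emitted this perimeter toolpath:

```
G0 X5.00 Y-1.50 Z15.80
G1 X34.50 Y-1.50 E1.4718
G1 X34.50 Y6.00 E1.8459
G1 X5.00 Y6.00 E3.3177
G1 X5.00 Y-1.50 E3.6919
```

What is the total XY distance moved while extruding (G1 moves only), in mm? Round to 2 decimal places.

Sum the Euclidean lengths of each G1 segment: total = 74.00 mm.

74.00 mm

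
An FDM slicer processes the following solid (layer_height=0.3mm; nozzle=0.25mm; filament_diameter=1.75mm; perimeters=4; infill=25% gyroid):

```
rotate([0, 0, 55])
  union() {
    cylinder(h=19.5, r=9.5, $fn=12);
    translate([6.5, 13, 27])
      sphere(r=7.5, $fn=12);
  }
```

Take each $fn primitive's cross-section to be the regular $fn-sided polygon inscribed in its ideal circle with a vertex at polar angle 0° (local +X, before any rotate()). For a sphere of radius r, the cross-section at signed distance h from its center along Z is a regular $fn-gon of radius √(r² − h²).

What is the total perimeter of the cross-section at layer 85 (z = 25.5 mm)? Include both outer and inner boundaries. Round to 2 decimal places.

45.65 mm

At z = 25.5 mm: the cylinder does not reach this height (z outside [0, 19.5]); the r=7.5 sphere at (6.5, 13) contributes a regular 12-gon of circumradius √(7.5²−1.5²) = 7.348 (perimeter = 2·12·7.348·sin(180°/12) = 45.65 mm); Combining (union): only the r=7.5 sphere at (6.5, 13) is present, so the union is just that shape — boundary = 45.65 mm; (whole slice rotated 55° about Z — lengths, areas and connectivity unchanged). Overall, the cross-section is a single solid region. Total boundary length (outer) = 45.65 mm.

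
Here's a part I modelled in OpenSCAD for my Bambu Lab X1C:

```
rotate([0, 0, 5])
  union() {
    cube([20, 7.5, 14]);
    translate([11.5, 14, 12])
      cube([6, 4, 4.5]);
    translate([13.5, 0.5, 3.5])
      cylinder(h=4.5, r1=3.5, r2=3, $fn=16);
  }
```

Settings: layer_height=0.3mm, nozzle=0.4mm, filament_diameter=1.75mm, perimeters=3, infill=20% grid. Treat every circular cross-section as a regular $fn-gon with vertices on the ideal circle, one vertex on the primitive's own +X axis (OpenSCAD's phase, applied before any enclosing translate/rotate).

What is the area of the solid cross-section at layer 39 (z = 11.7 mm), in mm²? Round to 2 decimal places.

150.00 mm²

At z = 11.7 mm: the 20×7.5 cube contributes its full rectangle (area 150.00 mm²); the cube at (11.5, 14) is absent (z outside [12, 16.5]); the cone at (13.5, 0.5) does not reach this height (z outside [3.5, 8]); Merging all regions: only the 20×7.5 cube is present, so the union is just that shape — area = 150.00 mm²; (rotated 5° about Z; rotation is an isometry so areas/perimeters/island counts are preserved). Overall, the cross-section is a single solid region. Net area = 150.00 mm².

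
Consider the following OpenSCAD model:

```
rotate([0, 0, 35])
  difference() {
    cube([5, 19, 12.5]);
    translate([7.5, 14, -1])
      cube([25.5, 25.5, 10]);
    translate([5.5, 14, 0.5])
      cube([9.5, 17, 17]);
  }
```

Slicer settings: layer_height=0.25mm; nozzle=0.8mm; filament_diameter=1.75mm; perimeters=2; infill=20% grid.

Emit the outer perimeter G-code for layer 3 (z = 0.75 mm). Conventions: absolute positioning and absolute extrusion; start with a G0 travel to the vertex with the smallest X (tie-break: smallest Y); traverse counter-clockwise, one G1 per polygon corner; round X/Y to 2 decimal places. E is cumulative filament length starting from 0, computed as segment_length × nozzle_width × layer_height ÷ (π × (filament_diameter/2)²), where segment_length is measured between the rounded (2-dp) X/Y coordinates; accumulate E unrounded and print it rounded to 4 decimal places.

G0 X-10.90 Y15.56 Z0.75
G1 X0.00 Y0.00 E1.5797
G1 X4.10 Y2.87 E1.9958
G1 X-6.80 Y18.43 E3.5755
G1 X-10.90 Y15.56 E3.9917

At z = 0.75 mm: the cube is present — its section is the full 5×19 rectangle; the cube at (7.5, 14) (footprint 25.5×25.5) is included at this height; the cube at (5.5, 14) (footprint 9.5×17) is included at this height; Subtracting the remaining from the first: starting from the 5×19 cube, the 25.5×25.5 cube at (7.5, 14) misses the remaining region (no effect); the 9.5×17 cube at (5.5, 14) misses the remaining region (no effect) — 1 connected region; (whole slice rotated 35° about Z — lengths, areas and connectivity unchanged). The outline is a single polygon with 4 vertices. Extrusion per mm of travel: 0.8 × 0.25 / (π × 0.875²) = 0.083150. Accumulating E over each segment gives final E = 3.9917.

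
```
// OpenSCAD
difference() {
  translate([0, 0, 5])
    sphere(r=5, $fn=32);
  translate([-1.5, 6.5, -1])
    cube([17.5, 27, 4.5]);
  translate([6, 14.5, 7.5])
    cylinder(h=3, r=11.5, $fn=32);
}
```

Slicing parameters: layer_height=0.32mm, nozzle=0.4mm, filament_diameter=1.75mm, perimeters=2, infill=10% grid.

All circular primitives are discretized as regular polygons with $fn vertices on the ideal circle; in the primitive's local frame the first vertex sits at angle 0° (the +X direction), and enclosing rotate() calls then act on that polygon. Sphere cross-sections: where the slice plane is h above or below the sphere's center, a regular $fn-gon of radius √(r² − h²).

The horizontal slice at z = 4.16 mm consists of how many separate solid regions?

At z = 4.16 mm: the sphere: section is a regular 32-gon, circumradius = √(r²−h²) = √(5²−0.84²) = 4.929; the cube at (-1.5, 6.5) is absent (z outside [-1, 3.5]); the cylinder at (6, 14.5) is not intersected at this z (z outside [7.5, 10.5]); After the difference (first − rest): none of the subtracted shapes is present at this height, so the r=5 sphere is unchanged — 1 connected region. The result has 1 disconnected region.

1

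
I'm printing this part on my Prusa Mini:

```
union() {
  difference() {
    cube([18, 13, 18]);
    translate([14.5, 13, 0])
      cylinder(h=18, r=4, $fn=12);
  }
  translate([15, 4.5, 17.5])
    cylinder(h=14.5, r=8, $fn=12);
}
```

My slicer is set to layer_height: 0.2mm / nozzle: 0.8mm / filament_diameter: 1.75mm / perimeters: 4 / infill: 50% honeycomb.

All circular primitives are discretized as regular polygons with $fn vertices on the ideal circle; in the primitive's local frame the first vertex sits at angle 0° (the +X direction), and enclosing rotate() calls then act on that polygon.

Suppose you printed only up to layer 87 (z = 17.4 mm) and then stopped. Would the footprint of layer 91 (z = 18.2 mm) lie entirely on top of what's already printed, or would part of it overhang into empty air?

Compare the two slices. At z = 17.4: the 18×13 cube contributes its full rectangle (area 234.00 mm²); the cylinder at (14.5, 13): section is a regular 12-gon, circumradius r=4 (area = (12/2)·4.000²·sin(360°/12) = 48.00 mm²); Subtracting the remaining from the first: starting from the 18×13 cube (234.00 mm²), the r=4 cylinder at (14.5, 13) partially overlaps it — only the 23.53 mm² overlap (of its 48.00 mm²) is removed, clipping the outline — area = 210.47 mm²; the cylinder at (15, 4.5) does not reach this height (z outside [17.5, 32]); Combining (union): only that combined region is present, so the union is just that shape — area = 210.47 mm². At z = 18.2: the cube is absent (z outside [0, 18]); the cylinder at (14.5, 13) is not intersected at this z (z outside [0, 18]); Taking the first minus the rest: the first operand is absent here, so nothing remains; the r=8 cylinder at (15, 4.5) contributes a regular 12-gon of circumradius 8 (area = (12/2)·8.000²·sin(360°/12) = 192.00 mm²); Combining (union): only the r=8 cylinder at (15, 4.5) is present, so the union is just that shape — area = 192.00 mm². Checking containment: at z = 18.2 the cross-section extends beyond the z = 17.4 cross-section by about 90.74 mm².

part overhangs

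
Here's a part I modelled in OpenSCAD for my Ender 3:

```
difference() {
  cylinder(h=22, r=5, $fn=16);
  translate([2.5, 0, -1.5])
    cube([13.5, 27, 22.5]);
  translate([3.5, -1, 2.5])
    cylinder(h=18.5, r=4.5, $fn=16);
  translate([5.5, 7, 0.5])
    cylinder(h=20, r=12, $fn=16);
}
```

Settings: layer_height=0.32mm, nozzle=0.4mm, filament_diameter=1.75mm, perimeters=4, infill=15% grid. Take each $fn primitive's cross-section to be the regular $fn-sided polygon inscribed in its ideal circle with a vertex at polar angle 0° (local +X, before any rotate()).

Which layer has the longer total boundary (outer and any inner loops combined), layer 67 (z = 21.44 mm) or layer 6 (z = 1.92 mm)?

Layer 67 (z = 21.44): the cylinder: section is a regular 16-gon, circumradius r=5 (perimeter = 2·16·5.000·sin(180°/16) = 31.21 mm); the cube at (2.5, 0) does not reach this height (z outside [-1.5, 21]); the cylinder at (3.5, -1) does not reach this height (z outside [2.5, 21]); the cylinder at (5.5, 7) does not reach this height (z outside [0.5, 20.5]); Taking the first minus the rest: none of the subtracted shapes is present at this height, so the r=5 cylinder is unchanged — boundary = 31.21 mm. So its perimeter = 31.21 mm. Layer 6 (z = 1.92): the r=5 cylinder contributes a regular 16-gon of circumradius 5 (perimeter = 2·16·5.000·sin(180°/16) = 31.21 mm); the cube at (2.5, 0) (footprint 13.5×27) is included at this height (perimeter 81.00 mm); the cylinder at (3.5, -1) is not intersected at this z (z outside [2.5, 21]); the cylinder at (5.5, 7): section is a regular 16-gon, circumradius r=12 (perimeter = 2·16·12.000·sin(180°/16) = 74.91 mm); Taking the first minus the rest: starting from the r=5 cylinder, the 13.5×27 cube at (2.5, 0) partially overlaps it — only the 7.34 mm² overlap (of its 364.50 mm²) is removed, clipping the outline; the r=12 cylinder at (5.5, 7) partially overlaps it — only the 55.99 mm² overlap (of its 440.85 mm²) is removed, clipping the outline — boundary = 20.72 mm. So its perimeter = 20.72 mm. Layer 67 is larger (31.21 vs 20.72 mm).

layer 67 (z = 21.44 mm)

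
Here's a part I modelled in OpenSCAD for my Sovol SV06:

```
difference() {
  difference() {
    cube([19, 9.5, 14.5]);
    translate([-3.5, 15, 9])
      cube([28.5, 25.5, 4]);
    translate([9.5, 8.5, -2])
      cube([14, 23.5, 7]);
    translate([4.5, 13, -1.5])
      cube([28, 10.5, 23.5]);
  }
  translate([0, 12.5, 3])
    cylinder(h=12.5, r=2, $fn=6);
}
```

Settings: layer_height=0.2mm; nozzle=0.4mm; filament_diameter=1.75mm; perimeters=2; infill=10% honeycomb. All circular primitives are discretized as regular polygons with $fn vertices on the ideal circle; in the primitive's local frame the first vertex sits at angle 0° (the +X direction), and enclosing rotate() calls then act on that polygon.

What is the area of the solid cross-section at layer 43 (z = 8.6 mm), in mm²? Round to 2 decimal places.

At z = 8.6 mm: the cube is present — its section is the full 19×9.5 rectangle (area 180.50 mm²); the cube at (-3.5, 15) does not reach this height (z outside [9, 13]); the cube at (9.5, 8.5) does not reach this height (z outside [-2, 5]); the cube at (4.5, 13) (footprint 28×10.5) is included at this height (area 294.00 mm²); Subtracting the remaining from the first: starting from the 19×9.5 cube (180.50 mm²), the 28×10.5 cube at (4.5, 13) misses the remaining region (no effect) — area = 180.50 mm²; the r=2 cylinder at (0, 12.5) gives a regular 6-gon of circumradius 2 (constant along its height) (area = (6/2)·2.000²·sin(360°/6) = 10.39 mm²); Subtracting the remaining from the first: starting from that combined region (180.50 mm²), the r=2 cylinder at (0, 12.5) misses the remaining region (no effect) — area = 180.50 mm². Overall, the cross-section is a single solid region. Net area = 180.50 mm².

180.50 mm²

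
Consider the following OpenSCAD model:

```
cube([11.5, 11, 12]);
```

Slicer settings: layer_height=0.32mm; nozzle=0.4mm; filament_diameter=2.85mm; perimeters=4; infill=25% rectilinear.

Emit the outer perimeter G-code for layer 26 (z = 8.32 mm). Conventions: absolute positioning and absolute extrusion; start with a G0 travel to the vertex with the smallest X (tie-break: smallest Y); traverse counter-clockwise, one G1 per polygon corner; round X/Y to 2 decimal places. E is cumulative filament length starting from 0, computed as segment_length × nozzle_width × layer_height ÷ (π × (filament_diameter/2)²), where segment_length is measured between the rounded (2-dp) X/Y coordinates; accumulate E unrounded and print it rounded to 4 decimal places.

At z = 8.32 mm: the cube (footprint 11.5×11) is included at this height. The outline is a single polygon with 4 vertices. Extrusion per mm of travel: 0.4 × 0.32 / (π × 1.425²) = 0.020065. Accumulating E over each segment gives final E = 0.9029.

G0 X0.00 Y0.00 Z8.32
G1 X11.50 Y0.00 E0.2307
G1 X11.50 Y11.00 E0.4515
G1 X0.00 Y11.00 E0.6822
G1 X0.00 Y0.00 E0.9029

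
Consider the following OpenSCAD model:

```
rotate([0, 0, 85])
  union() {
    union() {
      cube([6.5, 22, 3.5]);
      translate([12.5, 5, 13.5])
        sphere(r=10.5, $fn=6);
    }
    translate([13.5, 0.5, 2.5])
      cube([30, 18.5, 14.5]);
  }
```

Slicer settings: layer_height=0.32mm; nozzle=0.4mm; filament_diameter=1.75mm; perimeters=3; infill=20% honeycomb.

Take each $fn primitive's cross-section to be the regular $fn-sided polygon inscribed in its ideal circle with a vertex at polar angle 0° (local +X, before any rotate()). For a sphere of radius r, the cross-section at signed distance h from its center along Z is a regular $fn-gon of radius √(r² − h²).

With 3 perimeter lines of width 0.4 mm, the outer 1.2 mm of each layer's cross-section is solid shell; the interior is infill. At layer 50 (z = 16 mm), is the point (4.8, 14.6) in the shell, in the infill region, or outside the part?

At z = 16 mm: the cube is absent (z outside [0, 3.5]); the sphere at (12.5, 5): section is a regular 6-gon, circumradius = √(r²−h²) = √(10.5²−2.5²) = 10.198; Merging all regions: only the r=10.5 sphere at (12.5, 5) is present, so the union is just that shape — 1 connected region; the 30×18.5 cube at (13.5, 0.5) contributes its full rectangle; Combining (union): the regions partially overlap (shared area 94.26 mm²), so overlapping operands fuse into one piece — 1 connected region; (rotated 85° about Z; rotation is an isometry so areas/perimeters/island counts are preserved). Overall, the cross-section is a single solid region. Undo the 85° rotation: the query point maps to (14.963, -3.509) in the un-rotated model frame. The nearest boundary edge runs (17.60, -3.83)→(7.40, -3.83); distance from the point to it = 0.32 mm. The point is inside the cross-section, 0.32 mm from the nearest boundary — within the 1.2 mm shell band (3 × 0.4).

shell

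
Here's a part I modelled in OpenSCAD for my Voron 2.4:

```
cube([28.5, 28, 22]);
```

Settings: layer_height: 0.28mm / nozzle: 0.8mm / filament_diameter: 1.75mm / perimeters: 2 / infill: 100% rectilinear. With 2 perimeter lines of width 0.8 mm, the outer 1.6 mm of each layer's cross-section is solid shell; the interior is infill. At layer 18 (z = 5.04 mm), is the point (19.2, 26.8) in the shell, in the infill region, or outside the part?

shell

At z = 5.04 mm: the cube is present — its section is the full 28.5×28 rectangle. Overall, the cross-section is a single solid region. The nearest boundary edge runs (28.50, 28.00)→(0.00, 28.00); distance from the point to it = 1.20 mm. The point is inside the cross-section, 1.20 mm from the nearest boundary — within the 1.6 mm shell band (2 × 0.8).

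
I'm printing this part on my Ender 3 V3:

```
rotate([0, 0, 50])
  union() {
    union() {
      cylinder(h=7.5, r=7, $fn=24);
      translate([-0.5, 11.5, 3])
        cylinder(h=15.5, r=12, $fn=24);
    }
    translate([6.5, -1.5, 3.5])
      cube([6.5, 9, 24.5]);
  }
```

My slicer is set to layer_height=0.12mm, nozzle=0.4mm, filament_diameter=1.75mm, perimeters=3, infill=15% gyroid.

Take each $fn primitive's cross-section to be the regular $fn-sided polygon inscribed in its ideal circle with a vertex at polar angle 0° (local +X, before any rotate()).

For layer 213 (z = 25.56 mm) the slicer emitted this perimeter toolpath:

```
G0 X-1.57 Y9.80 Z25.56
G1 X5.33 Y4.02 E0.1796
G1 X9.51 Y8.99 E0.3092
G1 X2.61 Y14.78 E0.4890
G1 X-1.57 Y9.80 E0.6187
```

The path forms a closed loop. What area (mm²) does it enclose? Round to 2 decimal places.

58.51 mm²

Apply the shoelace formula to the sequence of (X, Y) vertices; enclosed area = 58.51 mm².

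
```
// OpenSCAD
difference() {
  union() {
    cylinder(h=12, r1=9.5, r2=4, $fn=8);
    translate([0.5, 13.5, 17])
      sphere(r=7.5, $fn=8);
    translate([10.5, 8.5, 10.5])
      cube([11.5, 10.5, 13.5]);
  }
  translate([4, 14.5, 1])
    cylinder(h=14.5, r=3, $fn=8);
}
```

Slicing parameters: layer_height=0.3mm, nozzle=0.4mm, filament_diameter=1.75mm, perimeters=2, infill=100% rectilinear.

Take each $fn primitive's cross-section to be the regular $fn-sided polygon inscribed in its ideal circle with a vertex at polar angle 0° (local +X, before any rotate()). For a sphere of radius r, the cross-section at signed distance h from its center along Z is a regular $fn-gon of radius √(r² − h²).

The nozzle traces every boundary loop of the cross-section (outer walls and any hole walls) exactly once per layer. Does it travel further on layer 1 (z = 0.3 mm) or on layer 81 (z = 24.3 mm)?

layer 1 (z = 0.3 mm)

Layer 1 (z = 0.3): the cone: at t=0.025 of its height the radius interpolates to r₁+(r₂−r₁)t = 9.363, giving a regular 8-gon of that circumradius (perimeter = 2·8·9.363·sin(180°/8) = 57.33 mm); the sphere at (0.5, 13.5) is absent (|z−center|=16.700 > r=7.5); the cube at (10.5, 8.5) does not reach this height (z outside [10.5, 24]); Combining (union): only the cone is present, so the union is just that shape — boundary = 57.33 mm; the cylinder at (4, 14.5) is not intersected at this z (z outside [1, 15.5]); Taking the first minus the rest: none of the subtracted shapes is present at this height, so the result so far is unchanged — boundary = 57.33 mm. So its perimeter = 57.33 mm. Layer 81 (z = 24.3): the cone does not reach this height (z outside [0, 12]); the r=7.5 sphere at (0.5, 13.5) contributes a regular 8-gon of circumradius √(7.5²−7.3²) = 1.720 (perimeter = 2·8·1.720·sin(180°/8) = 10.53 mm); the cube at (10.5, 8.5) does not reach this height (z outside [10.5, 24]); Taking the union: only the r=7.5 sphere at (0.5, 13.5) is present, so the union is just that shape — boundary = 10.53 mm; the cylinder at (4, 14.5) is not intersected at this z (z outside [1, 15.5]); Subtracting the remaining from the first: none of the subtracted shapes is present at this height, so the result so far is unchanged — boundary = 10.53 mm. So its perimeter = 10.53 mm. Layer 1 is larger (57.33 vs 10.53 mm).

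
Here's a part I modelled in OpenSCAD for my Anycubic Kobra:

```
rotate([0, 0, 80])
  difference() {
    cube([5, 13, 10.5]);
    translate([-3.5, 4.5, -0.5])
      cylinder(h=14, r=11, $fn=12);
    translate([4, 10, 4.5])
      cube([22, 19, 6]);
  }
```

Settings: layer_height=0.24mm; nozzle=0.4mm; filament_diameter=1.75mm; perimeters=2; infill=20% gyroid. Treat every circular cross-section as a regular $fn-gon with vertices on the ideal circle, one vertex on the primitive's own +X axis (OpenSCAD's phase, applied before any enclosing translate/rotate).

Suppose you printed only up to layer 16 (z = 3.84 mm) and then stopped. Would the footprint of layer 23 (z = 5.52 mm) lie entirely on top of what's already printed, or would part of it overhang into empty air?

entirely on top

Compare the two slices. At z = 3.84: the 5×13 cube contributes its full rectangle (area 65.00 mm²); the r=11 cylinder at (-3.5, 4.5) gives a regular 12-gon of circumradius 11 (constant along its height) (area = (12/2)·11.000²·sin(360°/12) = 363.00 mm²); the cube at (4, 10) is absent (z outside [4.5, 10.5]); Taking the first minus the rest: starting from the 5×13 cube (65.00 mm²), the r=11 cylinder at (-3.5, 4.5) partially overlaps it — only the 63.05 mm² overlap (of its 363.00 mm²) is removed, clipping the outline — area = 1.95 mm²; (rotated 80° about Z; rotation is an isometry so areas/perimeters/island counts are preserved). At z = 5.52: the cube (footprint 5×13) is included at this height (area 65.00 mm²); the r=11 cylinder at (-3.5, 4.5) contributes a regular 12-gon of circumradius 11 (area = (12/2)·11.000²·sin(360°/12) = 363.00 mm²); the cube at (4, 10) is present — its section is the full 22×19 rectangle (area 418.00 mm²); Taking the first minus the rest: starting from the 5×13 cube (65.00 mm²), the r=11 cylinder at (-3.5, 4.5) partially overlaps it — only the 63.05 mm² overlap (of its 363.00 mm²) is removed, clipping the outline; the 22×19 cube at (4, 10) partially overlaps it — only the 1.47 mm² overlap (of its 418.00 mm²) is removed, clipping the outline — area = 0.47 mm²; (rotated 80° about Z; rotation is an isometry so areas/perimeters/island counts are preserved). Checking containment: the cross-section at z = 5.52 is a subset of the cross-section at z = 3.84.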